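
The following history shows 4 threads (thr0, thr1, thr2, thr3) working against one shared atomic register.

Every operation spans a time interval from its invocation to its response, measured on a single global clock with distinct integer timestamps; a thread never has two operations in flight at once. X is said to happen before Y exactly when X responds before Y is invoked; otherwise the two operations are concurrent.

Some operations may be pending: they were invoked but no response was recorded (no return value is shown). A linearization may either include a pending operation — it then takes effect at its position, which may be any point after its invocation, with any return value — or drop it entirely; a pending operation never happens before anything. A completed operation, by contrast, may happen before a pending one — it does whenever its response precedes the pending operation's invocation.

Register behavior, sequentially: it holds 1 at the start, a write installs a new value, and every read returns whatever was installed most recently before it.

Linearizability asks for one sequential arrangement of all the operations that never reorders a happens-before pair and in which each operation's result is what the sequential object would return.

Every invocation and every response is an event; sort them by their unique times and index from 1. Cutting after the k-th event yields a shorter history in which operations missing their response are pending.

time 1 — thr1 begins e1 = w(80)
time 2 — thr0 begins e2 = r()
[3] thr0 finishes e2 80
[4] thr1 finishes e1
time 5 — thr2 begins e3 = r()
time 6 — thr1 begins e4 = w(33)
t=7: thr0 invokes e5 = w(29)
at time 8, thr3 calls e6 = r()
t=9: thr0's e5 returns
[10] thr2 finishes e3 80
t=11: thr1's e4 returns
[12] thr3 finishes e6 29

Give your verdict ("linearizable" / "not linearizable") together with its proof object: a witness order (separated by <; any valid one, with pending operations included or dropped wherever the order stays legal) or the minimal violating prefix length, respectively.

after step 1 (e1 w(80)): value 80
after step 2 (e2 r() → 80): value 80
after step 3 (e3 r() → 80): value 80
after step 4 (e4 w(33)): value 33
after step 5 (e5 w(29)): value 29
after step 6 (e6 r() → 29): value 29

linearizable — witness: e1 < e2 < e3 < e4 < e5 < e6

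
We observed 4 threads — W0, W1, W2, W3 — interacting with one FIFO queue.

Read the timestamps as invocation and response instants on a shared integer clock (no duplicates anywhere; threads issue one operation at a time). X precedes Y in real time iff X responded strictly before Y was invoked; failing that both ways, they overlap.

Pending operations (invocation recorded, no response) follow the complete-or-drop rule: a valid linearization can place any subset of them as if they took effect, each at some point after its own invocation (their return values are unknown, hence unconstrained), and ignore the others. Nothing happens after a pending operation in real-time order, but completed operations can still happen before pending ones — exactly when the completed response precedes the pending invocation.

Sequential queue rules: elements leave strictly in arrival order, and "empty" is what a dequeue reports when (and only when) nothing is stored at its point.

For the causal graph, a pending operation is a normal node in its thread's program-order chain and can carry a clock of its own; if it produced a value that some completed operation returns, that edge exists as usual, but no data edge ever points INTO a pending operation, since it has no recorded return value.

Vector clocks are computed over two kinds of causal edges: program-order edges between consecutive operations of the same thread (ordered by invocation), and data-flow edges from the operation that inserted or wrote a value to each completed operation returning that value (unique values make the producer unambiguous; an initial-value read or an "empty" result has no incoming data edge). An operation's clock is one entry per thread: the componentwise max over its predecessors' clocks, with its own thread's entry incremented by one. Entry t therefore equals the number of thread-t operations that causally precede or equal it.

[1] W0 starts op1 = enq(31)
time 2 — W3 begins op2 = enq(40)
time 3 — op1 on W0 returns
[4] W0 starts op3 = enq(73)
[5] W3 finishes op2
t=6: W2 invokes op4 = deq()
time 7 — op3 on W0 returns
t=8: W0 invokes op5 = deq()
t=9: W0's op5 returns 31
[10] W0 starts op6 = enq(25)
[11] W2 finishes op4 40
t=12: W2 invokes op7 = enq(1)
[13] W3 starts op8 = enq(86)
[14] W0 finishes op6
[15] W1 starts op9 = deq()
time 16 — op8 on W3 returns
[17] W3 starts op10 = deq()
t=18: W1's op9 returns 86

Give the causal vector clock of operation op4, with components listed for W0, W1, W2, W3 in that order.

op2, invoked 2, has no incoming edges; only W3's bump applies → (0, 0, 0, 1)
op1, invoked 1, has no incoming edges; only W0's bump applies → (1, 0, 0, 0)
op8, invoked 13, takes VC(op2)=(0, 0, 0, 1) under max, adds 1 for W3 → (0, 0, 0, 2)
op4, invoked 6, takes VC(op2)=(0, 0, 0, 1) under max, adds 1 for W2 → (0, 0, 1, 1)
op3, invoked 4, takes VC(op1)=(1, 0, 0, 0) under max, adds 1 for W0 → (2, 0, 0, 0)
op10, invoked 17, takes VC(op8)=(0, 0, 0, 2) under max, adds 1 for W3 → (0, 0, 0, 3)
op7, invoked 12, takes VC(op4)=(0, 0, 1, 1) under max, adds 1 for W2 → (0, 0, 2, 1)
op9, invoked 15, takes VC(op8)=(0, 0, 0, 2) under max, adds 1 for W1 → (0, 1, 0, 2)
op5, invoked 8, takes VC(op1)=(1, 0, 0, 0), VC(op3)=(2, 0, 0, 0) under max, adds 1 for W0 → (3, 0, 0, 0)
op6, invoked 10, takes VC(op5)=(3, 0, 0, 0) under max, adds 1 for W0 → (4, 0, 0, 0)
target: VC(op4) = (0, 0, 1, 1)

(0, 0, 1, 1)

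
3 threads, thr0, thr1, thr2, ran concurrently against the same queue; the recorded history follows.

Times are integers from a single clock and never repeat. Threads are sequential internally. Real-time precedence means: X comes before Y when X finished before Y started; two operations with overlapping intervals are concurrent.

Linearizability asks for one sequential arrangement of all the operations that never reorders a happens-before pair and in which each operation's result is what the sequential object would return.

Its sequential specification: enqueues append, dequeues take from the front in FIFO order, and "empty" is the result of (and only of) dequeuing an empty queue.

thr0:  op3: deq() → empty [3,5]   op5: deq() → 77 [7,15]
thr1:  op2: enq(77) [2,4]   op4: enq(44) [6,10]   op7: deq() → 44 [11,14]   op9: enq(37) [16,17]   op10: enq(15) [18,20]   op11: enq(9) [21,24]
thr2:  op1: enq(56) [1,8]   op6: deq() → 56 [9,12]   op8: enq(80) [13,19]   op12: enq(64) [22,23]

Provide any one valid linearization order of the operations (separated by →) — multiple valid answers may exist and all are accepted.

op3 → op1 → op2 → op4 → op6 → op5 → op7 → op8 → op9 → op10 → op11 → op12

after step 1 (op3 deq() → empty): queue <>
after step 2 (op1 enq(56)): queue <56>
after step 3 (op2 enq(77)): queue <56,77>
after step 4 (op4 enq(44)): queue <56,77,44>
after step 5 (op6 deq() → 56): queue <77,44>
after step 6 (op5 deq() → 77): queue <44>
after step 7 (op7 deq() → 44): queue <>
after step 8 (op8 enq(80)): queue <80>
after step 9 (op9 enq(37)): queue <80,37>
after step 10 (op10 enq(15)): queue <80,37,15>
after step 11 (op11 enq(9)): queue <80,37,15,9>
after step 12 (op12 enq(64)): queue <80,37,15,9,64>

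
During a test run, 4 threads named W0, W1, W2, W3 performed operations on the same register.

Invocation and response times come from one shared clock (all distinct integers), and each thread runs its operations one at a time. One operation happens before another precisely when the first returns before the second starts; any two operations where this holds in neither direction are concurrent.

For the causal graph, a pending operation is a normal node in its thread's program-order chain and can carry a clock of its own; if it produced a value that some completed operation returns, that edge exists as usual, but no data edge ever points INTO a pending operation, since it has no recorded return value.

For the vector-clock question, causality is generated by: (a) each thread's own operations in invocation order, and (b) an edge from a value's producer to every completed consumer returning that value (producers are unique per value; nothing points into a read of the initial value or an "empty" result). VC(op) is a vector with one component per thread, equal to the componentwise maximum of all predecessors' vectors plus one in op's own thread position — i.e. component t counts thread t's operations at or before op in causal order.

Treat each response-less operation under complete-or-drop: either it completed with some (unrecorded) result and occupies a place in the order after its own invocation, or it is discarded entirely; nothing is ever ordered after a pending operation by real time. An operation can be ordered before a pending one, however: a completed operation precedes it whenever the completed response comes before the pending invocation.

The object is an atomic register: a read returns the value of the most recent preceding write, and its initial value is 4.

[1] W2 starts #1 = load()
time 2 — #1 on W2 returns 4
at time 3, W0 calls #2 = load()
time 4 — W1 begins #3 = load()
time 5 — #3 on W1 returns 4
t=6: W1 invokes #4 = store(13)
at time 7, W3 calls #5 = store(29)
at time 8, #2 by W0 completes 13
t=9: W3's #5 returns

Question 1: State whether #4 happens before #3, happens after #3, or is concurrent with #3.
after

#4 spans [6,…), #3 spans [4,5]
resp(#3)=5 < inv(#4)=6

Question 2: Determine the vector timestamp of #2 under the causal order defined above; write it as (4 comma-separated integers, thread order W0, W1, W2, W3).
(1, 2, 0, 0)

no predecessors for #5 (invoked 7): W3 increments from zero → (0, 0, 0, 1)
no predecessors for #1 (invoked 1): W2 increments from zero → (0, 0, 1, 0)
no predecessors for #3 (invoked 4): W1 increments from zero → (0, 1, 0, 0)
#4 (invocation 6): componentwise max over VC(#3)=(0, 1, 0, 0), +1 at W1, giving (0, 2, 0, 0)
#2 (invocation 3): componentwise max over VC(#4)=(0, 2, 0, 0), +1 at W0, giving (1, 2, 0, 0)
target: VC(#2) = (1, 2, 0, 0)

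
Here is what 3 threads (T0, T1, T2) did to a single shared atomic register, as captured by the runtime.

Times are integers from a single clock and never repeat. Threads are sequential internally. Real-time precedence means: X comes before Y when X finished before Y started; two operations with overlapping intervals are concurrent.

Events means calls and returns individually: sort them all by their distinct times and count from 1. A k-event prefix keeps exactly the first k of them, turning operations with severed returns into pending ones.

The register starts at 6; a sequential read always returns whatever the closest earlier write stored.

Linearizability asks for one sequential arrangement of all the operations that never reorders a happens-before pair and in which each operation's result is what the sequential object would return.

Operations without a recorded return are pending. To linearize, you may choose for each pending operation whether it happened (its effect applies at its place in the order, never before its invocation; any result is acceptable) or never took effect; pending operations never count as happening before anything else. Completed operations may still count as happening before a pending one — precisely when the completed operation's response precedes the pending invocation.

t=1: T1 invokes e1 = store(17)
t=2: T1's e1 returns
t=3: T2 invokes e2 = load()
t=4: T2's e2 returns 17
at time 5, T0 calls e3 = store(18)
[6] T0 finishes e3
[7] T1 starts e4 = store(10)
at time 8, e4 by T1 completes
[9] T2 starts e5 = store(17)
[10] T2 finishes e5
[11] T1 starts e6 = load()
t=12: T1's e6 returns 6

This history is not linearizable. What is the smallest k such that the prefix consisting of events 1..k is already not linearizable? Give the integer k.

12

events 1..11 are still linearizable — one witness is e1, e2, e3, e4, e5:
step 1: e1 store(17) — value 17
step 2: e2 load() → 17 — value 17
step 3: e3 store(18) — value 18
step 4: e4 store(10) — value 10
step 5: e5 store(17) — value 17
adding event 12 (e6 responds at 12) leaves no legal real-time order
take e1, e2, e3, e4, e5, e6: step 6 already fails, because e6 load() → 6 cannot occur there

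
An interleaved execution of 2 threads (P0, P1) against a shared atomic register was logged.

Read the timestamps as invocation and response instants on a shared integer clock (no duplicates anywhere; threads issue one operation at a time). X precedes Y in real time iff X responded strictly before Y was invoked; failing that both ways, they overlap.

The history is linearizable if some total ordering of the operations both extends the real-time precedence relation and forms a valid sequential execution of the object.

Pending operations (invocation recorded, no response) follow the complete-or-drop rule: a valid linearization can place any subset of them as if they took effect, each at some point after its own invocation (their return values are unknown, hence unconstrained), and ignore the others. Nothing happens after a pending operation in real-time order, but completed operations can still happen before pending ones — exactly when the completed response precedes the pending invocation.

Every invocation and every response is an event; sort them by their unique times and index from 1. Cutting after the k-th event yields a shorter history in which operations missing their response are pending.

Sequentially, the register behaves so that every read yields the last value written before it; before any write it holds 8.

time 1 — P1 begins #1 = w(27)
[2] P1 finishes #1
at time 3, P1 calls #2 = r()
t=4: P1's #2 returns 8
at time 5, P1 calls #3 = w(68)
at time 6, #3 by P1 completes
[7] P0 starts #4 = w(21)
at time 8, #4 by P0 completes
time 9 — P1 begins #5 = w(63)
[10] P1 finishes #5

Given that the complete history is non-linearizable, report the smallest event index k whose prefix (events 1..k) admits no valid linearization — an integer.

one valid order for events 1..3 is #1:
1. #1 w(27), leaving value 27
with event 4 included (#2 responding at time 4), all real-time-consistent orders fail
e.g. #1, #2: illegal at step 2, since #2 r() → 8 cannot apply there

4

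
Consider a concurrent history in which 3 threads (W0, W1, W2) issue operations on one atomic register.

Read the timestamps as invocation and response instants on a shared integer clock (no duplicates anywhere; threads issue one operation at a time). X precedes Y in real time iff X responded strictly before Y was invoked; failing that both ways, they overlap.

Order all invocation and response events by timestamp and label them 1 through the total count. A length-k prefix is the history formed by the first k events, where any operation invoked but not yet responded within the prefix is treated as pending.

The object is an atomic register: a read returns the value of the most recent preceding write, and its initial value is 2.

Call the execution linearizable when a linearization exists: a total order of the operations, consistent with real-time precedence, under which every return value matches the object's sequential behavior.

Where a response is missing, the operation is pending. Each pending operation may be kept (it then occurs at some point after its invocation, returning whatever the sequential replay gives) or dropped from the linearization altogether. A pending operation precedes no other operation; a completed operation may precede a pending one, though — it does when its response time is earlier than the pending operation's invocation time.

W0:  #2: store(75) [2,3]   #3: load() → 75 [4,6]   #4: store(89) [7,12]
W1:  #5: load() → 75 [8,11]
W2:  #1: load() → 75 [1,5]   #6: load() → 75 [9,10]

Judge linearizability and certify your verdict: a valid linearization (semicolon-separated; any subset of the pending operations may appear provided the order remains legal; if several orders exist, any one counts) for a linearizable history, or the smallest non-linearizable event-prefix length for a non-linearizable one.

after step 1 (#2 store(75)): value 75
after step 2 (#1 load() → 75): value 75
after step 3 (#3 load() → 75): value 75
after step 4 (#5 load() → 75): value 75
after step 5 (#6 load() → 75): value 75
after step 6 (#4 store(89)): value 89

linearizable — witness: #2; #1; #3; #5; #6; #4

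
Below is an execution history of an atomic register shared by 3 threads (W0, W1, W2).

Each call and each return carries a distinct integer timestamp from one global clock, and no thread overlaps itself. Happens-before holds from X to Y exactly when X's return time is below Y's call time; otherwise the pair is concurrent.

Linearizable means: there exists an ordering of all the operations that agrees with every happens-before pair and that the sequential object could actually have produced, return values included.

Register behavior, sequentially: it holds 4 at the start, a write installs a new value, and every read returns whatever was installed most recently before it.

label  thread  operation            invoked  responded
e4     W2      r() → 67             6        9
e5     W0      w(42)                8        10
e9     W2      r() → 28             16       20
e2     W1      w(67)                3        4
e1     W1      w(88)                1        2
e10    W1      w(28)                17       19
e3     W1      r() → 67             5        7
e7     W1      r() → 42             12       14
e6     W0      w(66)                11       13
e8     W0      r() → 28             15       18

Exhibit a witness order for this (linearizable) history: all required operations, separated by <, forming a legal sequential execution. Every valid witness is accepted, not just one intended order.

step 1: e1 w(88) — value 88
step 2: e2 w(67) — value 67
step 3: e3 r() → 67 — value 67
step 4: e4 r() → 67 — value 67
step 5: e5 w(42) — value 42
step 6: e7 r() → 42 — value 42
step 7: e6 w(66) — value 66
step 8: e10 w(28) — value 28
step 9: e8 r() → 28 — value 28
step 10: e9 r() → 28 — value 28

e1 < e2 < e3 < e4 < e5 < e7 < e6 < e10 < e8 < e9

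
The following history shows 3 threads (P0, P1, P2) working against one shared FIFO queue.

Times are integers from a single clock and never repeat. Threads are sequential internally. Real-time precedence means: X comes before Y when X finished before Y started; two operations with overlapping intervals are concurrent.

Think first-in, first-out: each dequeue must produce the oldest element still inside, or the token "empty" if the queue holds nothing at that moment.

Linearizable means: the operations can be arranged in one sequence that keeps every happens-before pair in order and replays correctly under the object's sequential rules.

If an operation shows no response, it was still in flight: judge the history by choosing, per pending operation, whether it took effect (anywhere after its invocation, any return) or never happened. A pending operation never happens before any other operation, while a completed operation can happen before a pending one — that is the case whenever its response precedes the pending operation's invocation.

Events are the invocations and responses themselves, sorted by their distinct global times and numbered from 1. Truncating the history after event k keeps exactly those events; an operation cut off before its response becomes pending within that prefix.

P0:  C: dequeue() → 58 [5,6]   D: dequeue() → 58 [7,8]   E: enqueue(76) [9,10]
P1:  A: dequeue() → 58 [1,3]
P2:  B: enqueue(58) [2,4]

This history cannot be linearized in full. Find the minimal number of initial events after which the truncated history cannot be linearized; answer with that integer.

events 1..5 are linearizable; a witness order is B, A:
step 1: B enqueue(58) — queue <58>
step 2: A dequeue() → 58 — queue <>
adding event 6 (C responds at 6) leaves no legal real-time order
take A, B, C: step 1 already fails, because A dequeue() → 58 cannot occur there
take B, A, C: step 3 already fails, because C dequeue() → 58 cannot occur there

6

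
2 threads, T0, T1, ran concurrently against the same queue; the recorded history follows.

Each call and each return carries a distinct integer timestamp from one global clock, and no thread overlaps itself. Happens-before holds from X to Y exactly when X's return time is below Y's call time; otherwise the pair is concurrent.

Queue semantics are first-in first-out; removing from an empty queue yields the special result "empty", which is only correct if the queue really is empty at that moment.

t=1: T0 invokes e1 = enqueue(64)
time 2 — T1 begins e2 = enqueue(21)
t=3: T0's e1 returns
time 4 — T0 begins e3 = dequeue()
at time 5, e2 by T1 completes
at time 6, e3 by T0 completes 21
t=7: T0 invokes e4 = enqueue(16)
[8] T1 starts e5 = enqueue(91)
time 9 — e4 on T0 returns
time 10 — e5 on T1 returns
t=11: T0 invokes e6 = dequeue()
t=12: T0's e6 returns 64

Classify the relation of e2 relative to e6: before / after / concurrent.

e2 spans [2,5], e6 spans [11,12]
resp(e2)=5 < inv(e6)=11

before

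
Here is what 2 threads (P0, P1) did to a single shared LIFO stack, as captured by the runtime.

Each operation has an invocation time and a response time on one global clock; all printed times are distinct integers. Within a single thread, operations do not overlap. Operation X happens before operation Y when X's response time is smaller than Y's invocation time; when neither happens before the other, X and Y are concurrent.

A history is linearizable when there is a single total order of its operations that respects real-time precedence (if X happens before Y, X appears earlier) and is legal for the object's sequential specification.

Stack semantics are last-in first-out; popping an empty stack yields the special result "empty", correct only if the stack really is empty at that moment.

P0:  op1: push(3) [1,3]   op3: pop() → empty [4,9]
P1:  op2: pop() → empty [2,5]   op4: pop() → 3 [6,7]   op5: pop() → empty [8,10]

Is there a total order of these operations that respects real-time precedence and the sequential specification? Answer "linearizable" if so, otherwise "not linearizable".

linearizable

one valid linearization: op2, op1, op4, op3, op5
1. op2 pop() → empty, leaving stack <>
2. op1 push(3), leaving stack <3>
3. op4 pop() → 3, leaving stack <>
4. op3 pop() → empty, leaving stack <>
5. op5 pop() → empty, leaving stack <>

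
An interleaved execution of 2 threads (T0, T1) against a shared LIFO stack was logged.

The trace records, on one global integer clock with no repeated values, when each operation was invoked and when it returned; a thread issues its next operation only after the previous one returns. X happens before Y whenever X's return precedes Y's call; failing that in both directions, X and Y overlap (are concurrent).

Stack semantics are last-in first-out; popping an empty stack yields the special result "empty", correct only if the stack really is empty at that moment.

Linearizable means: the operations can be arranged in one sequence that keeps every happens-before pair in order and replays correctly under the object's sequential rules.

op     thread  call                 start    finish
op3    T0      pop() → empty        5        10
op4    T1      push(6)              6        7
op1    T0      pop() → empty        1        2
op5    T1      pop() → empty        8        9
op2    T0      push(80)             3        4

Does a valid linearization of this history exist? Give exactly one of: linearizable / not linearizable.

not linearizable

prefix check: 1..8 passes, 1..9 fails once op5's time-9 response joins
exactly one order of the 4 completed ops respects real time; the LIFO stack replay fails
no escape via the 1 pending operation (op3): every completion choice fails
for example op1, op2, op4, op5 (pending dropped) fails at step 4: op5 pop() → empty is not legal there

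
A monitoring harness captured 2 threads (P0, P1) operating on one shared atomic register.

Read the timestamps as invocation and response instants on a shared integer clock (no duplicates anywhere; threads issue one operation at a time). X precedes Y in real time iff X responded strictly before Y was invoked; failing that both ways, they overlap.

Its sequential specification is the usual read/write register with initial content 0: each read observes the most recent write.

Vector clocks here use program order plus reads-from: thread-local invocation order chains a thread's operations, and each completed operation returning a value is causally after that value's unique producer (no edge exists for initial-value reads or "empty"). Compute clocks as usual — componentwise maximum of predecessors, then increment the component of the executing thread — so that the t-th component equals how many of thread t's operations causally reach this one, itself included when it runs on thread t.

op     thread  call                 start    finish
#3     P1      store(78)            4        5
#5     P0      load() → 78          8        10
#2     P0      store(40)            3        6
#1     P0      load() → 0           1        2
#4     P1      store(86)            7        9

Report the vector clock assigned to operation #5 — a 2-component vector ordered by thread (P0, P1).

(3, 1)

#3 (invocation 4): nothing precedes it; P1's component alone gives (0, 1)
#1 (invocation 1): nothing precedes it; P0's component alone gives (1, 0)
invoked at 7, #4 merges VC(#3)=(0, 1) and bumps P1's slot → (0, 2)
invoked at 3, #2 merges VC(#1)=(1, 0) and bumps P0's slot → (2, 0)
invoked at 8, #5 merges VC(#2)=(2, 0), VC(#3)=(0, 1) and bumps P0's slot → (3, 1)
target: VC(#5) = (3, 1)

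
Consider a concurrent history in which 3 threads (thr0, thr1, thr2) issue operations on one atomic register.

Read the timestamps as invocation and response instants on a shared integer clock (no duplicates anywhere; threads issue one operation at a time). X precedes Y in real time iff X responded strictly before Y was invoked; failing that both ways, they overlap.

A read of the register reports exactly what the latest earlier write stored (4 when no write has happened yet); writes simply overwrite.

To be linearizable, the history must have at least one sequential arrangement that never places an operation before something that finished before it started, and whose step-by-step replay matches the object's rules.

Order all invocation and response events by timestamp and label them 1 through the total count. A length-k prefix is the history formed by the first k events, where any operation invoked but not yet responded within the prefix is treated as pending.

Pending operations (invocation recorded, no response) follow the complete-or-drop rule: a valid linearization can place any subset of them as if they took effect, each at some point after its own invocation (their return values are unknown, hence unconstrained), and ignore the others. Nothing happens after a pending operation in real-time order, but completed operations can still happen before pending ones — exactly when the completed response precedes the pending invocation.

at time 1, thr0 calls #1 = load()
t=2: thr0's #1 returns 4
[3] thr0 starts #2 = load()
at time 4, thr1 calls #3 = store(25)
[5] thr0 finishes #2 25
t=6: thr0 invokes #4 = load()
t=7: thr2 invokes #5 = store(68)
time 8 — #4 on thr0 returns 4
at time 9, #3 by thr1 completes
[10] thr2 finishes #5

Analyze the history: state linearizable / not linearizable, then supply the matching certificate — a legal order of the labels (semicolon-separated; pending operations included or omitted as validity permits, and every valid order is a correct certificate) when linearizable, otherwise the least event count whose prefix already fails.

not linearizable — minimal violating prefix: 8 events

prefix check: 1..7 passes, 1..8 fails once #4's time-8 response joins
one real-time candidate order over the 3 completed operations — the atomic register replay rejects it
including or dropping the 2 pending operations (#3, #5) in any combination fails
for example #1, #2, #4 (pending dropped) fails at step 2: #2 load() → 25 is not legal there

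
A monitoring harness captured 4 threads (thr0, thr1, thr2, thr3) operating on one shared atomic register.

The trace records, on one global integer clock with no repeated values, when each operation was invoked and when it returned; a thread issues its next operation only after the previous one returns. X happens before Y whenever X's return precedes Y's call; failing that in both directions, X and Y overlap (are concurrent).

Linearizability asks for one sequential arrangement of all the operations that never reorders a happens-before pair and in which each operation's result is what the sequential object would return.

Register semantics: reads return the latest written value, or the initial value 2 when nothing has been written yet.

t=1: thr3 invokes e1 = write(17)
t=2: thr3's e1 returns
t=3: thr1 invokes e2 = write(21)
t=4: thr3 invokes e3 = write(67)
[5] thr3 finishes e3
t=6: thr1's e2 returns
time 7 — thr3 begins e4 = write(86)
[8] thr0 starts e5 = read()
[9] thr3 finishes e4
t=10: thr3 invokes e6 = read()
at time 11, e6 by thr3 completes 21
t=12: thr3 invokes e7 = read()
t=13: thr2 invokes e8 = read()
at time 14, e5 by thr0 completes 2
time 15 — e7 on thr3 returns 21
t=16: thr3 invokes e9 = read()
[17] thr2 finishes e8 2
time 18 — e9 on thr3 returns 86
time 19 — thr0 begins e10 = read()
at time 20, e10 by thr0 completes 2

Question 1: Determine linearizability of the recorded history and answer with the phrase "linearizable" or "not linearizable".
not linearizable

events 1..10 are fine; event 11 — the response of e6 at time 11 — makes the prefix non-linearizable
the 5 completed operations admit 2 real-time orders; each fails the atomic register replay
include/drop combinations of the 1 pending operation (e5) were all tried; none helps
e.g. e1, e2, e3, e4, e6 (pending dropped): illegal at step 5, since e6 read() → 21 cannot apply there
e.g. e1, e3, e2, e4, e6 (pending dropped): illegal at step 5, since e6 read() → 21 cannot apply there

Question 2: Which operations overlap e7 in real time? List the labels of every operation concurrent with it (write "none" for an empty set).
e5, e8

e7 spans [12,15]; an op avoiding the whole window 12..15 is ordered, any other is concurrent
e1 [1,2]: before
e2 [3,6]: before
e3 [4,5]: before
e4 [7,9]: before
e5 [8,14]: concurrent
e6 [10,11]: before
e8 [13,17]: concurrent
e9 [16,18]: after
e10 [19,20]: after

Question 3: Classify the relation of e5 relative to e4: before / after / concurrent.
concurrent

e5 spans [8,14], e4 spans [7,9]
the intervals overlap in both directions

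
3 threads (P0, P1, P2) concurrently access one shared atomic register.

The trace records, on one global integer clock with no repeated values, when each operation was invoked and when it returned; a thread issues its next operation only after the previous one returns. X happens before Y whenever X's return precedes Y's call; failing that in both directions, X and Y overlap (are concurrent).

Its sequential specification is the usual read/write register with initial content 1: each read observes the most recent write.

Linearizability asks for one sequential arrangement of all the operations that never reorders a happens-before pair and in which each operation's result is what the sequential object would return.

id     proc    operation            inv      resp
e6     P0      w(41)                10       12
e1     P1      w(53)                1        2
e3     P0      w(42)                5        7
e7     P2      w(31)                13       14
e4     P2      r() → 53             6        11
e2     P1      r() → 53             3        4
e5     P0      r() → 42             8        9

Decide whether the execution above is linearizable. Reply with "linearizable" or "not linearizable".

witness order: e1, e2, e4, e3, e5, e6, e7
step 1: e1 w(53) — value 53
step 2: e2 r() → 53 — value 53
step 3: e4 r() → 53 — value 53
step 4: e3 w(42) — value 42
step 5: e5 r() → 42 — value 42
step 6: e6 w(41) — value 41
step 7: e7 w(31) — value 31

linearizable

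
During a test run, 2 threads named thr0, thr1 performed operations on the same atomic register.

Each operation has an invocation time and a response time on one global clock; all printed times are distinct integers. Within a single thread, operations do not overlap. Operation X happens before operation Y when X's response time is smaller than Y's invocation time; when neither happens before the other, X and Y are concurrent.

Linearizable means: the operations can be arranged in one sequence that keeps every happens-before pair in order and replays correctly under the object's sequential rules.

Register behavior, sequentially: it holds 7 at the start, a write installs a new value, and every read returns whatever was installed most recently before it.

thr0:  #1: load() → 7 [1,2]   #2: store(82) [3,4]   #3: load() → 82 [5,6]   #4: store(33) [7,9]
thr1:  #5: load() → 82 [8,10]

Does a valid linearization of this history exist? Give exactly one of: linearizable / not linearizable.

witness order: #1, #2, #3, #5, #4
1. #1 load() → 7, leaving value 7
2. #2 store(82), leaving value 82
3. #3 load() → 82, leaving value 82
4. #5 load() → 82, leaving value 82
5. #4 store(33), leaving value 33

linearizable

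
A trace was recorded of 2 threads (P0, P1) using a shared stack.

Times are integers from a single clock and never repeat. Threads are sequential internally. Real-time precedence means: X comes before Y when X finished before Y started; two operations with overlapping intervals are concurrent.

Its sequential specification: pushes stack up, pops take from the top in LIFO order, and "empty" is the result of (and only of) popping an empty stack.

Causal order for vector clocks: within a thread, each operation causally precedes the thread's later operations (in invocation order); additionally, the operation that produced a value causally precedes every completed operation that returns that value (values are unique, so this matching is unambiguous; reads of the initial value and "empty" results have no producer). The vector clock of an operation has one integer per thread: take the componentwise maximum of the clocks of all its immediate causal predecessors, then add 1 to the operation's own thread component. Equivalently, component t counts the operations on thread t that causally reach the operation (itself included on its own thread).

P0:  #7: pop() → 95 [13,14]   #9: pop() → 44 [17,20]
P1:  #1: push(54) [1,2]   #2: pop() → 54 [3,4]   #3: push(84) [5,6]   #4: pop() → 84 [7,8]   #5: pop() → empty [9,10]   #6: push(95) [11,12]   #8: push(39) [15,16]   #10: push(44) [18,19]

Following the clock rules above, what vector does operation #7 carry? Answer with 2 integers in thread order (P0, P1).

root op #1, invoked 1: fresh clock plus P1's own tick → (0, 1)
#2 (invocation 3): componentwise max over VC(#1)=(0, 1), +1 at P1, giving (0, 2)
#3 (invocation 5): componentwise max over VC(#2)=(0, 2), +1 at P1, giving (0, 3)
#4 (invocation 7): componentwise max over VC(#3)=(0, 3), +1 at P1, giving (0, 4)
#5 (invocation 9): componentwise max over VC(#4)=(0, 4), +1 at P1, giving (0, 5)
#6 (invocation 11): componentwise max over VC(#5)=(0, 5), +1 at P1, giving (0, 6)
#8 (invocation 15): componentwise max over VC(#6)=(0, 6), +1 at P1, giving (0, 7)
#7 (invocation 13): componentwise max over VC(#6)=(0, 6), +1 at P0, giving (1, 6)
#10 (invocation 18): componentwise max over VC(#8)=(0, 7), +1 at P1, giving (0, 8)
#9 (invocation 17): componentwise max over VC(#7)=(1, 6), VC(#10)=(0, 8), +1 at P0, giving (2, 8)
target: VC(#7) = (1, 6)

(1, 6)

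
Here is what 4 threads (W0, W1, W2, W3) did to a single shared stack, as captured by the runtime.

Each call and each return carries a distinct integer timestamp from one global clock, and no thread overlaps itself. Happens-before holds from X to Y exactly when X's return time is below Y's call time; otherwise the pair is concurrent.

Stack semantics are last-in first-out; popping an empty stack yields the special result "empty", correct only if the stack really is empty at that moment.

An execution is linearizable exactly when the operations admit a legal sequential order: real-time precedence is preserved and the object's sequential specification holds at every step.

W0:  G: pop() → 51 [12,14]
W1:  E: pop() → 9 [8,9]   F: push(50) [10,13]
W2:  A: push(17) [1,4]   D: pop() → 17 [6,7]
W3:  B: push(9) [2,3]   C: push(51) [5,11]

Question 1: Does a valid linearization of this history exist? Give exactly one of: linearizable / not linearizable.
linearizable

a witness: B, A, D, E, C, G, F
1. B push(9), leaving stack <9>
2. A push(17), leaving stack <9,17>
3. D pop() → 17, leaving stack <9>
4. E pop() → 9, leaving stack <>
5. C push(51), leaving stack <51>
6. G pop() → 51, leaving stack <>
7. F push(50), leaving stack <50>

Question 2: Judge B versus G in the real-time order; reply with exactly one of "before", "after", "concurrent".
Answer: before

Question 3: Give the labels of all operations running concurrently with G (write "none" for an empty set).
Answer: F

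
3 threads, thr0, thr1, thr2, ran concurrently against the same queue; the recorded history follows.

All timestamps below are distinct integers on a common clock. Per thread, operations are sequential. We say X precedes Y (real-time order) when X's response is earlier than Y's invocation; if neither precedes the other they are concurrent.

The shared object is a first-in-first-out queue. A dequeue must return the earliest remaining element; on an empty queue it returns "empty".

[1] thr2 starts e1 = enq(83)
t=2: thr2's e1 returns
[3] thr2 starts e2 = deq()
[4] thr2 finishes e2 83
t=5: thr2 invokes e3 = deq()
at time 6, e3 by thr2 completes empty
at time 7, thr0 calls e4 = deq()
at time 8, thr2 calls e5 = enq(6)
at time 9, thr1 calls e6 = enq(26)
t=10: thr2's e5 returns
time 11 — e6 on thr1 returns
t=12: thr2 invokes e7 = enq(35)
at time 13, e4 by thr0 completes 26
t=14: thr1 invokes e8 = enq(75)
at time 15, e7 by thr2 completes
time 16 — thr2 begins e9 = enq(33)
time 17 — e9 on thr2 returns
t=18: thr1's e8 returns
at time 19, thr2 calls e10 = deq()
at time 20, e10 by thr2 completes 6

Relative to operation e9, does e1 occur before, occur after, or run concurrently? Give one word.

before

e1 spans [1,2], e9 spans [16,17]
resp(e1)=2 < inv(e9)=16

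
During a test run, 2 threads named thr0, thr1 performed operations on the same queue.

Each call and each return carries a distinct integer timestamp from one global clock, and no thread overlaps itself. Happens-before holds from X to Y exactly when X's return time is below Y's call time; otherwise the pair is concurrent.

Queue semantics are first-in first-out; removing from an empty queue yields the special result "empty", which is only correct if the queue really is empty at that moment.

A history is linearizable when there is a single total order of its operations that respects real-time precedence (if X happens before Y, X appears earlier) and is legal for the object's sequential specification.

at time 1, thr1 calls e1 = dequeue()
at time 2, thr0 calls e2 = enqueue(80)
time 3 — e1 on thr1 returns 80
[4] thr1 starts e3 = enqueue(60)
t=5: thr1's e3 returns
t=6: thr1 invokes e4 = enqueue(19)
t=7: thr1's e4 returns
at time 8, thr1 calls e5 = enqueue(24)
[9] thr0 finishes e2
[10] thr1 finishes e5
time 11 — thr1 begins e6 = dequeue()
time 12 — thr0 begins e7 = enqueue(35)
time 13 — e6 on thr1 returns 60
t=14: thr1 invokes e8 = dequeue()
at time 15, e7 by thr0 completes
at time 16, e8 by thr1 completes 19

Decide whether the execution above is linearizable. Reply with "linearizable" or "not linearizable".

linearizable

a witness: e2, e1, e3, e4, e5, e6, e7, e8
after step 1 (e2 enqueue(80)): queue <80>
after step 2 (e1 dequeue() → 80): queue <>
after step 3 (e3 enqueue(60)): queue <60>
after step 4 (e4 enqueue(19)): queue <60,19>
after step 5 (e5 enqueue(24)): queue <60,19,24>
after step 6 (e6 dequeue() → 60): queue <19,24>
after step 7 (e7 enqueue(35)): queue <19,24,35>
after step 8 (e8 dequeue() → 19): queue <24,35>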